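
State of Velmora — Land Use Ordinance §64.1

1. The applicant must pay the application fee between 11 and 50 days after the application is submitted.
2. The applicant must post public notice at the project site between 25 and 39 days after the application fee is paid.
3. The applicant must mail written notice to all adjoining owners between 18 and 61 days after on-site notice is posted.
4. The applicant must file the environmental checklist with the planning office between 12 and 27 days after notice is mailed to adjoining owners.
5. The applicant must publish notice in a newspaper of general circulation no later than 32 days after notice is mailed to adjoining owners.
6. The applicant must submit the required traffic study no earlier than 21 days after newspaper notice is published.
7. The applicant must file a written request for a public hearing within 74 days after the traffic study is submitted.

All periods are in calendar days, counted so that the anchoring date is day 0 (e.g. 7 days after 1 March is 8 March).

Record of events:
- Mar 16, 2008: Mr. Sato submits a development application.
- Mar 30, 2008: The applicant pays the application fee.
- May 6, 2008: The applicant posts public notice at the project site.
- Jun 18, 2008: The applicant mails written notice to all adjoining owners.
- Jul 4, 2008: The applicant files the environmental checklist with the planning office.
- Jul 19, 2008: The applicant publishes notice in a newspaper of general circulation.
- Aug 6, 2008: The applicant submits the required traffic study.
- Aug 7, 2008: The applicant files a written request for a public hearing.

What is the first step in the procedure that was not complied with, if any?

Step 6

Step 1: the window is 11–50 days after Mar 16, 2008 (when the application is submitted), so Mar 27, 2008 through May 5, 2008; done Mar 30, 2008 — within the window.
Step 2: the window is 25–39 days after Mar 30, 2008 (when the application fee is paid), so Apr 24, 2008 through May 8, 2008; done May 6, 2008, which is between those dates.
Step 3: the window is 18–61 days after May 6, 2008 (when on-site notice is posted), so May 24, 2008 through Jul 6, 2008; done Jun 18, 2008, which is between those dates.
Step 4: the window is 12–27 days after Jun 18, 2008 (when notice is mailed to adjoining owners), so Jun 30, 2008 through Jul 15, 2008; done Jul 4, 2008, which is between those dates.
Step 5: 32 days after Jun 18, 2008 (when notice is mailed to adjoining owners) is Jul 20, 2008; completed Jul 19, 2008, before the deadline.
Step 6: the earliest permitted date is 21 days after Jul 19, 2008 (when newspaper notice is published), i.e. Aug 9, 2008; acted on Aug 6, 2008, 3 days prematurely.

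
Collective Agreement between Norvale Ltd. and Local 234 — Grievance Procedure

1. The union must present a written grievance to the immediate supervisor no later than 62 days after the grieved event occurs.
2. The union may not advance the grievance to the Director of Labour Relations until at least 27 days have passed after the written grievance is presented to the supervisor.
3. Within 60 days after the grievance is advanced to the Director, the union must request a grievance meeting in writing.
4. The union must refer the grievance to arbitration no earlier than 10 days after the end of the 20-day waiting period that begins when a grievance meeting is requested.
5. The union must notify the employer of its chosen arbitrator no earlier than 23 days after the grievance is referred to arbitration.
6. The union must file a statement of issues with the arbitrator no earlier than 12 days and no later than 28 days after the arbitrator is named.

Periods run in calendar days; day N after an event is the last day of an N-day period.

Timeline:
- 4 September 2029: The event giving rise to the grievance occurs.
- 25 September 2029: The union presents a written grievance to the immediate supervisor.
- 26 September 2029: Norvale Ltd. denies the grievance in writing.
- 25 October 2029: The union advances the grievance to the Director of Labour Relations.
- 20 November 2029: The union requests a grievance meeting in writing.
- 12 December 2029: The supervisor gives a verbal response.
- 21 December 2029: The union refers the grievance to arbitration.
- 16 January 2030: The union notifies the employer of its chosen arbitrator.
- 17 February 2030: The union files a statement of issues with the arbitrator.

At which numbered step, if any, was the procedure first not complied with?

Step 6

(1) due by 4 September 2029 + 62 days = 5 November 2029; done 25 September 2029 — timely.
(2) permitted from 25 September 2029 + 27 days = 22 October 2029 onward; 25 October 2029 is on or after that date.
(3) due by 25 October 2029 + 60 days = 24 December 2029; done 20 November 2029 — timely.
(4) permitted from 10 December 2029 + 10 days = 20 December 2029 onward; done 21 December 2029, after the minimum wait.
(5) permitted from 21 December 2029 + 23 days = 13 January 2030 onward; done 16 January 2030, after the minimum wait.
(6) the permitted window runs from 16 January 2030 + 12 = 28 January 2030 to 16 January 2030 + 28 = 13 February 2030; 17 February 2030 is 4 days past the end of the window.
The analysis stops there.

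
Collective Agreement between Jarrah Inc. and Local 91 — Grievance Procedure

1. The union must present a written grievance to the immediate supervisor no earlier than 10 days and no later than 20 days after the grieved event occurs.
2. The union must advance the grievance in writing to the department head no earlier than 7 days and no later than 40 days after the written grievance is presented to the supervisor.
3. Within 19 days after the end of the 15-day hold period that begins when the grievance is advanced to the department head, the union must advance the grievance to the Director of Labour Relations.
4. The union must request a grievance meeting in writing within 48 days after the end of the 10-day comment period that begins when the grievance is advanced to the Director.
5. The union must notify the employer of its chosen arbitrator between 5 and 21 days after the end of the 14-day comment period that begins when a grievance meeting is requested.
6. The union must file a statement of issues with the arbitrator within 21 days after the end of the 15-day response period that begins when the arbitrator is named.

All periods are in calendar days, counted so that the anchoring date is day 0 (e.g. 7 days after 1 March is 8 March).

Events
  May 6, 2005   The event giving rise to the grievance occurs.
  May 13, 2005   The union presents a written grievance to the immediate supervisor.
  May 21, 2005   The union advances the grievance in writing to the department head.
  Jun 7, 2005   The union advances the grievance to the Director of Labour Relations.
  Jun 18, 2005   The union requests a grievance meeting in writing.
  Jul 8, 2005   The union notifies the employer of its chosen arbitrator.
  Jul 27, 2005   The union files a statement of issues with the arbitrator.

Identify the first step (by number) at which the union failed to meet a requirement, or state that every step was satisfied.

Step 1 — 10 and 20 days from May 6, 2005 (when the grieved event occurs) are May 16, 2005 and May 26, 2005 respectively; May 13, 2005 is 3 days too early.

Step 1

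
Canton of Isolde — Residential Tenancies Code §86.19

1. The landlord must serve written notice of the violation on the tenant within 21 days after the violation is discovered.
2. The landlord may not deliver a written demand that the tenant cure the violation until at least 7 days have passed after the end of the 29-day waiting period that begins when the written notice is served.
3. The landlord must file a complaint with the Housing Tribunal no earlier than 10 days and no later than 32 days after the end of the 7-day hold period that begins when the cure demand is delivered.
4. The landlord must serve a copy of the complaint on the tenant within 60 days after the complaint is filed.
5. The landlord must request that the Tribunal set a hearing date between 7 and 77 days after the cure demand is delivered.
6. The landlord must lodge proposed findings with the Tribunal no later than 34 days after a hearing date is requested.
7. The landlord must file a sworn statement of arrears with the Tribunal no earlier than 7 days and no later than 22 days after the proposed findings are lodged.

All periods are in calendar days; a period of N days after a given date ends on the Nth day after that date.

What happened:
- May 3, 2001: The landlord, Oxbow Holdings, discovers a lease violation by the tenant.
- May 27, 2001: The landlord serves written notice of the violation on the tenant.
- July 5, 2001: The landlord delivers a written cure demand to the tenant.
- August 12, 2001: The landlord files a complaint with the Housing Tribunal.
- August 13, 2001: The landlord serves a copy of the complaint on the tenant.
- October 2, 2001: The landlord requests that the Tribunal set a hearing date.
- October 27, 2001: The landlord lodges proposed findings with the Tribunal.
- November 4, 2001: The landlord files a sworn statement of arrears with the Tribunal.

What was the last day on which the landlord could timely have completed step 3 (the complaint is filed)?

The cure demand is delivered on July 5, 2001; the 7-day hold period therefore ends July 12, 2001, and step 3 runs from that date. The window is 10–32 days after July 12, 2001; it closes on August 13, 2001.

August 13, 2001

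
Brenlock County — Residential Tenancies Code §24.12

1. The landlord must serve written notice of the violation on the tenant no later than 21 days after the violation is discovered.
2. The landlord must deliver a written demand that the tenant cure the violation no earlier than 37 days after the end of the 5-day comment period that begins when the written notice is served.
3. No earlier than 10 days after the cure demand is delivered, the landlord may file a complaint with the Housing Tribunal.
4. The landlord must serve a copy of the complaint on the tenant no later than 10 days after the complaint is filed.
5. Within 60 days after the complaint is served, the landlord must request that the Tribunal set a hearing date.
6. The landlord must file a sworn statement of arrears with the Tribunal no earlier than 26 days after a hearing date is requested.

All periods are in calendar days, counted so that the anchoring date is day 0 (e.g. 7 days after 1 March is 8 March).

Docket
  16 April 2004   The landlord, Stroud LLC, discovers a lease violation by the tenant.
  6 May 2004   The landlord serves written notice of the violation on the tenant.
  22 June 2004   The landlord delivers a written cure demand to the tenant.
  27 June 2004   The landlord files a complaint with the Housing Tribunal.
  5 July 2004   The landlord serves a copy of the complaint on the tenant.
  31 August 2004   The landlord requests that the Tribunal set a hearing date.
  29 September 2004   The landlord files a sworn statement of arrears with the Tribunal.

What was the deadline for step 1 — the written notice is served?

7 May 2004

Step 1 runs from 16 April 2004, when the violation is discovered. 21 days after 16 April 2004 is 7 May 2004.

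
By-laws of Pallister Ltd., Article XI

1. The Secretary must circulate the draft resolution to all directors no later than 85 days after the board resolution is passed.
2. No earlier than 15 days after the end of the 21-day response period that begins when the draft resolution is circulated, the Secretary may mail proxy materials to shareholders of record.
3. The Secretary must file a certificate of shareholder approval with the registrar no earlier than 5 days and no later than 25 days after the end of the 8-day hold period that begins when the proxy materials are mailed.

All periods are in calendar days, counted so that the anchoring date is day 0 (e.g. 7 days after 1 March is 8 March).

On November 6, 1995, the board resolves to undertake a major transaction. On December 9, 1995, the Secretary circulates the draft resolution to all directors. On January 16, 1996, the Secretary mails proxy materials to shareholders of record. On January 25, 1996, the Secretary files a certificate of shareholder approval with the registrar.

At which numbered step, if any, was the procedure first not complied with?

Step 3

(1) due by November 6, 1995 + 85 days = January 30, 1996; December 9, 1995 is within that limit.
(2) permitted from December 30, 1995 + 15 days = January 14, 1996 onward; January 16, 1996 is on or after that date.
(3) the permitted window runs from January 24, 1996 + 5 = January 29, 1996 to January 24, 1996 + 25 = February 18, 1996; done January 25, 1996 — 4 days before the window opened.
The analysis stops there.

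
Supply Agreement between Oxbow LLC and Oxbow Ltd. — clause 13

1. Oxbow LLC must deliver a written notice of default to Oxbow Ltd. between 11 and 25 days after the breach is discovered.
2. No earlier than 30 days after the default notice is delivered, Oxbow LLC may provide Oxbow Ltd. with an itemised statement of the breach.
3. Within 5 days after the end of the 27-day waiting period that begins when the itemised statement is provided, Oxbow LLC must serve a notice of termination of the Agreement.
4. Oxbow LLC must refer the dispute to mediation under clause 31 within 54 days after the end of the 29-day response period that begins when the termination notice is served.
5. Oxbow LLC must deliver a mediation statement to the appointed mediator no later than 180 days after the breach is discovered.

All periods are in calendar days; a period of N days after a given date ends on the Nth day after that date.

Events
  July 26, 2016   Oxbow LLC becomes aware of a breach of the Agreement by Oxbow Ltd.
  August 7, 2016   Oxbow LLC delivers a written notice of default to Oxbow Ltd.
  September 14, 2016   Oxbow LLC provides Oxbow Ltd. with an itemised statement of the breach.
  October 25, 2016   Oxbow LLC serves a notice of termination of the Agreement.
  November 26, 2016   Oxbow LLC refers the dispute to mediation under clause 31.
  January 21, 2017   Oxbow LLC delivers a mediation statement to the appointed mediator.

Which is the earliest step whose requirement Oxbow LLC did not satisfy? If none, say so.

(1) the permitted window runs from July 26, 2016 + 11 = August 6, 2016 to July 26, 2016 + 25 = August 20, 2016; done August 7, 2016, which is between those dates.
(2) permitted from August 7, 2016 + 30 days = September 6, 2016 onward; September 14, 2016 is on or after that date.
(3) due by October 11, 2016 + 5 days = October 16, 2016; not done until October 25, 2016, 9 days after the deadline.

Step 3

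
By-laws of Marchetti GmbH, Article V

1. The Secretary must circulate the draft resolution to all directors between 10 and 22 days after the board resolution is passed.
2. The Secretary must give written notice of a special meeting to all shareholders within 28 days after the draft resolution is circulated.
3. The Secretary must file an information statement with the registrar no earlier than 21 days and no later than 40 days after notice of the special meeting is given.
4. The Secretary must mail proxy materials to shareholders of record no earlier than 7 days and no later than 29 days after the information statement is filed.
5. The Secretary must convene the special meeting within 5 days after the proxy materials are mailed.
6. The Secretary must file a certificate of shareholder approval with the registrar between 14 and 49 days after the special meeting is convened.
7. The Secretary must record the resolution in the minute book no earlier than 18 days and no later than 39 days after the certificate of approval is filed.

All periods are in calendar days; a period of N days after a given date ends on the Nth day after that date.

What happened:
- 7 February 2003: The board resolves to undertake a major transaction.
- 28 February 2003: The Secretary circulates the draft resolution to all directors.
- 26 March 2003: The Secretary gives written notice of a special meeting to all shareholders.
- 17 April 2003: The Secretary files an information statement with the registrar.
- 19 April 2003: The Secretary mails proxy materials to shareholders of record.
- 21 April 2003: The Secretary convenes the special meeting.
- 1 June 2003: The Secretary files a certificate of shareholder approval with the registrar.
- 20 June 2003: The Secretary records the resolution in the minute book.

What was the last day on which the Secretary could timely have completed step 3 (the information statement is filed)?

5 May 2003

Step 3 runs from 26 March 2003, when notice of the special meeting is given. The window is 21–40 days after 26 March 2003; it closes on 5 May 2003.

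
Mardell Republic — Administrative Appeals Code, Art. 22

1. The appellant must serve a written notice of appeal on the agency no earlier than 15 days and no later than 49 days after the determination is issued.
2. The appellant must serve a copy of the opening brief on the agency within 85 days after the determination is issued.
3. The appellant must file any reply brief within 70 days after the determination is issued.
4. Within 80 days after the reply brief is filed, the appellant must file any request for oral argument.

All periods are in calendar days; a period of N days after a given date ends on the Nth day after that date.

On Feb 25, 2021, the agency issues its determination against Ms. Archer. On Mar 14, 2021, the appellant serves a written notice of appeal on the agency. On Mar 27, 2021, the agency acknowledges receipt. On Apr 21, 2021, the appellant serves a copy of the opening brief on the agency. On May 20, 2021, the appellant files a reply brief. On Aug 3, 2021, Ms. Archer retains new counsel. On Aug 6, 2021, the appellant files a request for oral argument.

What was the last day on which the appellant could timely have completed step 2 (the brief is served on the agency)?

Step 2 runs from Feb 25, 2021, when the determination is issued. 85 days after Feb 25, 2021 is May 21, 2021.

May 21, 2021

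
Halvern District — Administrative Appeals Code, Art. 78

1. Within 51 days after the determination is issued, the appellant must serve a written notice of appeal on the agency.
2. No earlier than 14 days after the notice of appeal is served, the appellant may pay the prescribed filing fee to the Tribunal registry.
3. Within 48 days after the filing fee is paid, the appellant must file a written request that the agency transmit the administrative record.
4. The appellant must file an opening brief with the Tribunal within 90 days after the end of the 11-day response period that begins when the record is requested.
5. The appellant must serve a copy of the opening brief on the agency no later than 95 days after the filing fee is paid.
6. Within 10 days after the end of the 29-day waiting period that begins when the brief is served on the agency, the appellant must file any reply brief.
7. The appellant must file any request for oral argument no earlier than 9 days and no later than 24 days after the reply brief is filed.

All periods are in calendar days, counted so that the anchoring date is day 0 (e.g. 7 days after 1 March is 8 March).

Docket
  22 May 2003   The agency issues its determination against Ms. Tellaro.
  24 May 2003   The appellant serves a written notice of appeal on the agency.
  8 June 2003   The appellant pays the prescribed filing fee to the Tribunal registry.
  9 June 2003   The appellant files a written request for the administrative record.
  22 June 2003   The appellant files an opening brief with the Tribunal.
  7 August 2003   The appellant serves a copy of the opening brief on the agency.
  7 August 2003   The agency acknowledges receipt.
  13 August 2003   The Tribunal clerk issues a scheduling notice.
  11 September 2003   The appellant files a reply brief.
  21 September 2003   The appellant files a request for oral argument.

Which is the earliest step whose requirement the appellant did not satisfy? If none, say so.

(1) due by 22 May 2003 + 51 days = 12 July 2003; 24 May 2003 is within that limit.
(2) permitted from 24 May 2003 + 14 days = 7 June 2003 onward; done 8 June 2003 — permitted.
(3) due by 8 June 2003 + 48 days = 26 July 2003; done 9 June 2003 — timely.
(4) due by 20 June 2003 + 90 days = 18 September 2003; completed 22 June 2003, before the deadline.
(5) due by 8 June 2003 + 95 days = 11 September 2003; 7 August 2003 is within that limit.
(6) due by 5 September 2003 + 10 days = 15 September 2003; completed 11 September 2003, before the deadline.
(7) the permitted window runs from 11 September 2003 + 9 = 20 September 2003 to 11 September 2003 + 24 = 5 October 2003; 21 September 2003 falls inside that range.

None — every step was satisfied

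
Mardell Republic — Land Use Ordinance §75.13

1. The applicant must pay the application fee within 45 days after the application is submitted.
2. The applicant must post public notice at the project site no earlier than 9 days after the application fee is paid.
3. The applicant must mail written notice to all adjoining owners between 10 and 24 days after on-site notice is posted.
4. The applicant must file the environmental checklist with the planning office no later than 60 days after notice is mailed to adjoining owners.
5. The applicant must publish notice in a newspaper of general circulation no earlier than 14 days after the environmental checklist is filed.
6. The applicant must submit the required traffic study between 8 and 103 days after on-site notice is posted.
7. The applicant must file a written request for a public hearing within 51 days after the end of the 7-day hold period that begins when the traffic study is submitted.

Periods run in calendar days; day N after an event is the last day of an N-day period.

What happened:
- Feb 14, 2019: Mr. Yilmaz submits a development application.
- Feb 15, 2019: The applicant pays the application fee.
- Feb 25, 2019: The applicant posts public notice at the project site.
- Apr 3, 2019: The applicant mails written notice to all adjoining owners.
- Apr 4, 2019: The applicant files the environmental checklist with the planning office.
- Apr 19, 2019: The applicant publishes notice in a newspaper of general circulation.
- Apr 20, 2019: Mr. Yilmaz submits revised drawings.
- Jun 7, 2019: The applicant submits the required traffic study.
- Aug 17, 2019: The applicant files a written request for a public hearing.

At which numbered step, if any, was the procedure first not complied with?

Step 1: 45 days after Feb 14, 2019 (when the application is submitted) is Mar 31, 2019; Feb 15, 2019 is within that limit.
Step 2: the earliest permitted date is 9 days after Feb 15, 2019 (when the application fee is paid), i.e. Feb 24, 2019; Feb 25, 2019 is on or after that date.
Step 3: the window is 10–24 days after Feb 25, 2019 (when on-site notice is posted), so Mar 7, 2019 through Mar 21, 2019; done Apr 3, 2019 — 13 days after the window closed.

Step 3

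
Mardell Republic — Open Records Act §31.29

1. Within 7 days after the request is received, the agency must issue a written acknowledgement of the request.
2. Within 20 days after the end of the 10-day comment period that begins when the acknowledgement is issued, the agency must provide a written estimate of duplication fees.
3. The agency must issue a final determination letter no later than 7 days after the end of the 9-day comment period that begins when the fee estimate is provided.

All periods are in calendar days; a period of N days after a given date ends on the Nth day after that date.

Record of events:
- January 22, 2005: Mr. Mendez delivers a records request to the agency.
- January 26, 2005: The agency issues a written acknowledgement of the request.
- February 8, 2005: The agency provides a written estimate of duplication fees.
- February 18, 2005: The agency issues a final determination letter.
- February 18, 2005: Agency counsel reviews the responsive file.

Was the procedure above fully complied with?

(1) due by January 22, 2005 + 7 days = January 29, 2005; January 26, 2005 is within that limit.
(2) due by February 5, 2005 + 20 days = February 25, 2005; completed February 8, 2005, before the deadline.
(3) due by February 17, 2005 + 7 days = February 24, 2005; February 18, 2005 is within that limit.

Yes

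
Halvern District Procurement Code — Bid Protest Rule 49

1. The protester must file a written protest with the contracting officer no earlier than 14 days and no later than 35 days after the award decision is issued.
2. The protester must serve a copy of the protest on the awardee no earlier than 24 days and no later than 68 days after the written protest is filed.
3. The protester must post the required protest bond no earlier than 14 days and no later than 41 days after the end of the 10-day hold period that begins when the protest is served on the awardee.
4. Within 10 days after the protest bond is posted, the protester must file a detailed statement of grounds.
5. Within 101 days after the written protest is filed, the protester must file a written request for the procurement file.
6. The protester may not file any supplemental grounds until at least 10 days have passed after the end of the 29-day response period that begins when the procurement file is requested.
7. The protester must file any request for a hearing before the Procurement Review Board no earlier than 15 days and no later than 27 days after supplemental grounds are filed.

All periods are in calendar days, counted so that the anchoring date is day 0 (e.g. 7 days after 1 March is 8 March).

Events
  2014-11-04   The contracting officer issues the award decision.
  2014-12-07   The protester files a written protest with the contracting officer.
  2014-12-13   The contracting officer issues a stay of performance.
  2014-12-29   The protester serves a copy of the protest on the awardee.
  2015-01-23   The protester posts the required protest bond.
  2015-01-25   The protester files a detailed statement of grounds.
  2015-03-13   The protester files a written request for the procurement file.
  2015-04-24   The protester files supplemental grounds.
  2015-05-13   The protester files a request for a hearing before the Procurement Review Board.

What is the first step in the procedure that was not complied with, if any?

Step 1: the window is 14–35 days after 2014-11-04 (when the award decision is issued), so 2014-11-18 through 2014-12-09; done 2014-12-07 — within the window.
Step 2: the window is 24–68 days after 2014-12-07 (when the written protest is filed), so 2014-12-31 through 2015-02-13; 2014-12-29 is 2 days too early.
That is the first point of non-compliance.

Step 2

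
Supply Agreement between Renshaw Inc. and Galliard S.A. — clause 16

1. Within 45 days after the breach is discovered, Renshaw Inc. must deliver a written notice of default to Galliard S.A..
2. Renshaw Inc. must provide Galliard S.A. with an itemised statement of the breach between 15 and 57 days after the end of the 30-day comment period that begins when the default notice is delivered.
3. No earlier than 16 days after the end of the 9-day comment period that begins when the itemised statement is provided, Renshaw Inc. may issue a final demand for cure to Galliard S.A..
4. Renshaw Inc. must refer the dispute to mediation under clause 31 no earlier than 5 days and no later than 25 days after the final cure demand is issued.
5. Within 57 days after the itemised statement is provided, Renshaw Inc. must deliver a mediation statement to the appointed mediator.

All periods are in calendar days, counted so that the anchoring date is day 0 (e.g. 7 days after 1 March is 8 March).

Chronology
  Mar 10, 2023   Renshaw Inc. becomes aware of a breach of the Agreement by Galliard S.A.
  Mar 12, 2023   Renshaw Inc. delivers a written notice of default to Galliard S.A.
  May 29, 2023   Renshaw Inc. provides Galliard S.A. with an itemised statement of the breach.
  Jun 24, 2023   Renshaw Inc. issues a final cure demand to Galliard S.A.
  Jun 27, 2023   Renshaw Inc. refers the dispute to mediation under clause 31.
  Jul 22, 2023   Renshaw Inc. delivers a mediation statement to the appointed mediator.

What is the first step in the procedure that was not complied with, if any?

Step 4

(1) due by Mar 10, 2023 + 45 days = Apr 24, 2023; done Mar 12, 2023 — timely.
(2) the permitted window runs from Apr 11, 2023 + 15 = Apr 26, 2023 to Apr 11, 2023 + 57 = Jun 7, 2023; done May 29, 2023, which is between those dates.
(3) permitted from Jun 7, 2023 + 16 days = Jun 23, 2023 onward; Jun 24, 2023 is on or after that date.
(4) the permitted window runs from Jun 24, 2023 + 5 = Jun 29, 2023 to Jun 24, 2023 + 25 = Jul 19, 2023; Jun 27, 2023 is 2 days too early.
The analysis stops there.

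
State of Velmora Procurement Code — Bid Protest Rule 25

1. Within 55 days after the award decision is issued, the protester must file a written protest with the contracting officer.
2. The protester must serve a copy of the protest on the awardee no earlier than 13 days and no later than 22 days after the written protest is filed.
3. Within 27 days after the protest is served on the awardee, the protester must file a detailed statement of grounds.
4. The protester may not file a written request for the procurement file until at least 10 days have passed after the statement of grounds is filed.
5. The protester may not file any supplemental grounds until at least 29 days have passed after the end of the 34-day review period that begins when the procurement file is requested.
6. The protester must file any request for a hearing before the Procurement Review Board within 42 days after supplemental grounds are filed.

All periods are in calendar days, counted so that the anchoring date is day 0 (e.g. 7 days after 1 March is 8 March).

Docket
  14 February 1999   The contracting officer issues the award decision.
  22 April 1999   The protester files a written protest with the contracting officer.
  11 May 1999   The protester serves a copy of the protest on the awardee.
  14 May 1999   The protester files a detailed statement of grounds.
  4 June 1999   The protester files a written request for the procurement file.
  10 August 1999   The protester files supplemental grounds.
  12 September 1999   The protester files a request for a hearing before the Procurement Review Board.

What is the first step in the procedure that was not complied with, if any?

Step 1

(1) due by 14 February 1999 + 55 days = 10 April 1999; done 22 April 1999 — 12 days late.
No need to go further; step 1 was not satisfied.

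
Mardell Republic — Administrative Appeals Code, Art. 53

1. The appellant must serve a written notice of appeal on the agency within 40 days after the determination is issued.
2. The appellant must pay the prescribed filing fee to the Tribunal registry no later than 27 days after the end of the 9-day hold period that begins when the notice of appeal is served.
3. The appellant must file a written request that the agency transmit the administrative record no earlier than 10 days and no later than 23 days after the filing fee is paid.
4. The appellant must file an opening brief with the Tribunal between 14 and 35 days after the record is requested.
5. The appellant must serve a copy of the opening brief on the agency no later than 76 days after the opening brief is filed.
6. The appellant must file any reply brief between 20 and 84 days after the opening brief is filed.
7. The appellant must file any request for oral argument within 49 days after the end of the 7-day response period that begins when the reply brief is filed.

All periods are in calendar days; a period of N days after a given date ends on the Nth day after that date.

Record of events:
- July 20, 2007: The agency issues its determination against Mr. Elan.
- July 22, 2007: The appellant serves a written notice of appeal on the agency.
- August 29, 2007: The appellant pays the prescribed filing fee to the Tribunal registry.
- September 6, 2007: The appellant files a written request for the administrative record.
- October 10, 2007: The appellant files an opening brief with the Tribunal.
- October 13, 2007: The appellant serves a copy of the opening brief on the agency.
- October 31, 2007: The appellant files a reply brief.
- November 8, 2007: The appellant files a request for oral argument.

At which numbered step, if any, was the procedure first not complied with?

Step 1: 40 days after July 20, 2007 (when the determination is issued) is August 29, 2007; done July 22, 2007 — timely.
Step 2: 27 days after July 31, 2007 (end of the 9-day hold period, which began when the notice of appeal is served on July 22, 2007) is August 27, 2007; not done until August 29, 2007, 2 days after the deadline.

Step 2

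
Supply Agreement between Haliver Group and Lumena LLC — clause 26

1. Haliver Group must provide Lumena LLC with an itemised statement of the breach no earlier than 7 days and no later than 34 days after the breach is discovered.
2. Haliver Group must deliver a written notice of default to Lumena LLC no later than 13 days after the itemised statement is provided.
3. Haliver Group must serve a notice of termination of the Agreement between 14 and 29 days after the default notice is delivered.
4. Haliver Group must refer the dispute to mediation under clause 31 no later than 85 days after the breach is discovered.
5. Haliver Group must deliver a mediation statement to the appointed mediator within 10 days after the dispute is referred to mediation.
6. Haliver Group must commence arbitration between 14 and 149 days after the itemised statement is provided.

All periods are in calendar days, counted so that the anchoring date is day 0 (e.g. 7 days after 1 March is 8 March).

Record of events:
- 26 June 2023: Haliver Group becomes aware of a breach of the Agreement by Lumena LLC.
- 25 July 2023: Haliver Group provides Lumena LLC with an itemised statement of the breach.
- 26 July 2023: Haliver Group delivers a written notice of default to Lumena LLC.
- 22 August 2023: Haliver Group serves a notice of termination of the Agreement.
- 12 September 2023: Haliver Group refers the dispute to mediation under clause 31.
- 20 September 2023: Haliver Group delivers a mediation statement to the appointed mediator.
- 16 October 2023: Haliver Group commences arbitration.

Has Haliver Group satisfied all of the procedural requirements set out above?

Yes

(1) the permitted window runs from 26 June 2023 + 7 = 3 July 2023 to 26 June 2023 + 34 = 30 July 2023; done 25 July 2023, which is between those dates.
(2) due by 25 July 2023 + 13 days = 7 August 2023; completed 26 July 2023, before the deadline.
(3) the permitted window runs from 26 July 2023 + 14 = 9 August 2023 to 26 July 2023 + 29 = 24 August 2023; done 22 August 2023 — within the window.
(4) due by 26 June 2023 + 85 days = 19 September 2023; 12 September 2023 is within that limit.
(5) due by 12 September 2023 + 10 days = 22 September 2023; 20 September 2023 is within that limit.
(6) the permitted window runs from 25 July 2023 + 14 = 8 August 2023 to 25 July 2023 + 149 = 21 December 2023; done 16 October 2023 — within the window.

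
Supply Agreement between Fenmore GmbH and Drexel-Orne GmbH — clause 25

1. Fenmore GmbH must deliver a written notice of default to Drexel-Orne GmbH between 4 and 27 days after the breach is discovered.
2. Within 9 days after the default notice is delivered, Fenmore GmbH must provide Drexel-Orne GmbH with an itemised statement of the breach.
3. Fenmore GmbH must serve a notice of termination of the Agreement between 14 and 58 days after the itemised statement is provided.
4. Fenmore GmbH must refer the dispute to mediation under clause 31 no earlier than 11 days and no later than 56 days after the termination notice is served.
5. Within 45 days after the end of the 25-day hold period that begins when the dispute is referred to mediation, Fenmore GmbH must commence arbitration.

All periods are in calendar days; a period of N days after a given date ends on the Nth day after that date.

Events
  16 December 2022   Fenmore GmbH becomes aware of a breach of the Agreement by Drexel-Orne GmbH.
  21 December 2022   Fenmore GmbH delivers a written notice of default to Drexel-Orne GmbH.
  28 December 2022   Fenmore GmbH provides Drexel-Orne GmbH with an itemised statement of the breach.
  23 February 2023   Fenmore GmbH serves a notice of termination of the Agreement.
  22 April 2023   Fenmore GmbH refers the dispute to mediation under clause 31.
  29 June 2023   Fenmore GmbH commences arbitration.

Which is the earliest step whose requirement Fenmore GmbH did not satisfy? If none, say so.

(1) the permitted window runs from 16 December 2022 + 4 = 20 December 2022 to 16 December 2022 + 27 = 12 January 2023; 21 December 2022 falls inside that range.
(2) due by 21 December 2022 + 9 days = 30 December 2022; completed 28 December 2022, before the deadline.
(3) the permitted window runs from 28 December 2022 + 14 = 11 January 2023 to 28 December 2022 + 58 = 24 February 2023; 23 February 2023 falls inside that range.
(4) the permitted window runs from 23 February 2023 + 11 = 6 March 2023 to 23 February 2023 + 56 = 20 April 2023; done 22 April 2023 — 2 days after the window closed.

Step 4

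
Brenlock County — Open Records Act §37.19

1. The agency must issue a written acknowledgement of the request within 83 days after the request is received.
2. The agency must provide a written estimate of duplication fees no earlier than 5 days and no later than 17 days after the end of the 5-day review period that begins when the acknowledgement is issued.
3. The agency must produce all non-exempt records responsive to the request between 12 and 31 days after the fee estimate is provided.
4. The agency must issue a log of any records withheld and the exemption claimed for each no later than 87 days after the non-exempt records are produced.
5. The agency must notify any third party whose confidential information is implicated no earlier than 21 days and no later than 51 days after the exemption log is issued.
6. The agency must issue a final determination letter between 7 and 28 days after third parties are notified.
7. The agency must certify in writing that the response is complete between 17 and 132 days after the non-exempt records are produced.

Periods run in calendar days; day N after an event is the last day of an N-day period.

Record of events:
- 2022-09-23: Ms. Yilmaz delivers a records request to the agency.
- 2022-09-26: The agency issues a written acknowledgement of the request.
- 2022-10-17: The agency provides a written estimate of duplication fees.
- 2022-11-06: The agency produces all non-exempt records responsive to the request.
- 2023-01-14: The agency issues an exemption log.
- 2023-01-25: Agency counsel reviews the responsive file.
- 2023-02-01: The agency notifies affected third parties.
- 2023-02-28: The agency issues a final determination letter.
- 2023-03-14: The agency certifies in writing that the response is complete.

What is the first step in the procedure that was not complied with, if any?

Step 1 — counting 83 days from 2022-09-23 (when the request is received) gives a deadline of 2022-12-15; 2022-09-26 is within that limit.
Step 2 — 5 and 17 days from 2022-10-01 (end of the 5-day review period, which began when the acknowledgement is issued on 2022-09-26) are 2022-10-06 and 2022-10-18 respectively; done 2022-10-17 — within the window.
Step 3 — 12 and 31 days from 2022-10-17 (when the fee estimate is provided) are 2022-10-29 and 2022-11-17 respectively; done 2022-11-06, which is between those dates.
Step 4 — counting 87 days from 2022-11-06 (when the non-exempt records are produced) gives a deadline of 2023-02-01; done 2023-01-14 — timely.
Step 5 — 21 and 51 days from 2023-01-14 (when the exemption log is issued) are 2023-02-04 and 2023-03-06 respectively; done 2023-02-01 — 3 days before the window opened.
Later steps need not be reached.

Step 5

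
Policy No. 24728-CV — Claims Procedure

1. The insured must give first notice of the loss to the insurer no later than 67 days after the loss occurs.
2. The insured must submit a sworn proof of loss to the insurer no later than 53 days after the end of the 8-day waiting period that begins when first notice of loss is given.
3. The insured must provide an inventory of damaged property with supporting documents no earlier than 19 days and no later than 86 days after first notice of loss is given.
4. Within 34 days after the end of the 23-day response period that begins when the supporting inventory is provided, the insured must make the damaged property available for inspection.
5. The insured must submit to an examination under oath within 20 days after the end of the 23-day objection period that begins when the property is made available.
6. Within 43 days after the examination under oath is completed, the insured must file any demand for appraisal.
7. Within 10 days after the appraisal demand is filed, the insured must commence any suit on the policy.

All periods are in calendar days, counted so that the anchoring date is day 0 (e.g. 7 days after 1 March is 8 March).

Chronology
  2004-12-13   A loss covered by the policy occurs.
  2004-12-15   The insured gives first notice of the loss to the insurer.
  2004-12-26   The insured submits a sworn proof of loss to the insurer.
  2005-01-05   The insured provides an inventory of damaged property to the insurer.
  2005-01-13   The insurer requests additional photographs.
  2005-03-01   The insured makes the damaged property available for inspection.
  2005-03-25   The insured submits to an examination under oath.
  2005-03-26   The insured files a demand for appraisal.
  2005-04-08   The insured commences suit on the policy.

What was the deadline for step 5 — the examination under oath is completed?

The property is made available on 2005-03-01; the 23-day objection period therefore ends 2005-03-24, and step 5 runs from that date. 20 days after 2005-03-24 is 2005-04-13.

2005-04-13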